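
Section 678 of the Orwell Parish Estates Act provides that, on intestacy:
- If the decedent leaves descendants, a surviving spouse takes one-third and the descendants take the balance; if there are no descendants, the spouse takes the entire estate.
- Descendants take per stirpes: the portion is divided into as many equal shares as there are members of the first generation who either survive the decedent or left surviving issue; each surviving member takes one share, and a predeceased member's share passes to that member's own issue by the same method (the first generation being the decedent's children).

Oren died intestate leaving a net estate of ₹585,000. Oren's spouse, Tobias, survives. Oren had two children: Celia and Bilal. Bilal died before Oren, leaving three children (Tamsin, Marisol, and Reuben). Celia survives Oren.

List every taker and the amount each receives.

Tobias takes one-third of ₹585,000 = ₹195,000. The remaining ₹390,000 passes to the descendants.
The descendants' portion (₹390,000) is divided into 2 shares of ₹195,000: Celia takes ₹195,000; Bilal's ₹195,000 share passes to Bilal's issue.
Bilal's share (₹195,000) is divided into 3 shares of ₹65,000: Tamsin, Marisol, and Reuben each take ₹65,000.

Tobias: ₹195,000; Celia: ₹195,000; Tamsin: ₹65,000; Marisol: ₹65,000; Reuben: ₹65,000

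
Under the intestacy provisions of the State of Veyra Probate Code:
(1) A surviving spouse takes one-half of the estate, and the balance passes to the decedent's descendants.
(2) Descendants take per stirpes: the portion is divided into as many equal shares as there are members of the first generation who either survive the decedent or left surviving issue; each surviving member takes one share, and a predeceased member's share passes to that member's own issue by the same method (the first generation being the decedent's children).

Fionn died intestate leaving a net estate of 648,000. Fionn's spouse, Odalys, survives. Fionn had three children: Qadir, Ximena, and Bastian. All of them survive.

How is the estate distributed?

Odalys: 324,000; Qadir: 108,000; Ximena: 108,000; Bastian: 108,000

Odalys takes one-half of 648,000 = 324,000. The remaining 324,000 passes to the descendants.
The descendants' portion (324,000) is divided into 3 shares of 108,000: Qadir, Ximena, and Bastian each take 108,000.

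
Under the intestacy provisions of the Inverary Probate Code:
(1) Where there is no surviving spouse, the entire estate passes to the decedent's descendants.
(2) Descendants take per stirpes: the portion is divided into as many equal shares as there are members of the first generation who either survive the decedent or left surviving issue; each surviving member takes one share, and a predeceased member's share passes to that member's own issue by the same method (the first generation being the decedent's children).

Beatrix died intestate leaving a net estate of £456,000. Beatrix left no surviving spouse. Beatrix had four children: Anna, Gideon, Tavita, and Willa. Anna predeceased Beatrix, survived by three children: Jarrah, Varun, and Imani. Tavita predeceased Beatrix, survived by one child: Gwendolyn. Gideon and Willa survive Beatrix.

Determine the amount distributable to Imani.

The entire £456,000 passes to the descendants.
That amount (£456,000) is divided into 4 shares of £114,000: Gideon and Willa each take £114,000; Anna's £114,000 share passes to Anna's issue; Tavita's £114,000 share passes to Tavita's issue.
Anna's share (£114,000) is divided into 3 shares of £38,000: Jarrah, Varun, and Imani each take £38,000.
Tavita's share (£114,000) passes entirely to Gwendolyn.

Imani receives £38,000.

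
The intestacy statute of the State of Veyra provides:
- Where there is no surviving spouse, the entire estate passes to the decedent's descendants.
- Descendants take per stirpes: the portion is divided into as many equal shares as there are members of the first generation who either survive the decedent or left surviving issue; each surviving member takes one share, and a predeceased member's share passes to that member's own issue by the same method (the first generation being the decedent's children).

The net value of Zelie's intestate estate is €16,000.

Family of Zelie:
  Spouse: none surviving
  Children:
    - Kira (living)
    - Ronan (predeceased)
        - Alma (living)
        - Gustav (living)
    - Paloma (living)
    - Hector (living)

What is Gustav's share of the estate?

Gustav receives €2,000.

The entire €16,000 passes to the descendants.
That amount (€16,000) is divided into 4 shares of €4,000: Kira, Paloma, and Hector each take €4,000; Ronan's €4,000 share passes to Ronan's issue.
Ronan's share (€4,000) is divided into 2 shares of €2,000: Alma and Gustav each take €2,000.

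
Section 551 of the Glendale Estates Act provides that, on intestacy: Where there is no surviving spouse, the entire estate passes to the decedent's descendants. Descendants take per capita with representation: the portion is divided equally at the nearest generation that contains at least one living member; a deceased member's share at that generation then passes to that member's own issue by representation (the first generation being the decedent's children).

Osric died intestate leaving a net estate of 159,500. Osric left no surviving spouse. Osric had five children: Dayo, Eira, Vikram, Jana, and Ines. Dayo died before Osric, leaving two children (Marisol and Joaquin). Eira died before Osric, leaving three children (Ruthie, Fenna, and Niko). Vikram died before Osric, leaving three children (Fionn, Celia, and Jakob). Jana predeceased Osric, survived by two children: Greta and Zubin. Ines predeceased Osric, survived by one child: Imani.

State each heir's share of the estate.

The entire 159,500 passes to the descendants.
No child survives, so the initial division is made at the grandchildren's generation.
That amount (159,500) is divided into 11 shares of 14,500: Marisol, Joaquin, Ruthie, Fenna, Niko, Fionn, Celia, Jakob, Greta, Zubin, and Imani each take 14,500.

Marisol: 14,500; Joaquin: 14,500; Ruthie: 14,500; Fenna: 14,500; Niko: 14,500; Fionn: 14,500; Celia: 14,500; Jakob: 14,500; Greta: 14,500; Zubin: 14,500; Imani: 14,500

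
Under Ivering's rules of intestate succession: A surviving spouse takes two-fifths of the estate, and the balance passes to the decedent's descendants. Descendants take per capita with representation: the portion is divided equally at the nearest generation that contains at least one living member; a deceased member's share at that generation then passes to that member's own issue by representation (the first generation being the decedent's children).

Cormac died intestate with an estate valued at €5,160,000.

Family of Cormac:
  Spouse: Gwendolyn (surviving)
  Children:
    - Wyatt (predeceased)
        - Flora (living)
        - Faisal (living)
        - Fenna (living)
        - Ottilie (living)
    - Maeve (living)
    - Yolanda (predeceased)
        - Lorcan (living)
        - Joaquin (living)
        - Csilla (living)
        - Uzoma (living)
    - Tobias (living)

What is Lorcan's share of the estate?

Lorcan receives €193,500.

Gwendolyn takes two-fifths of €5,160,000 = €2,064,000. The remaining €3,096,000 passes to the descendants.
The descendants' portion (€3,096,000) is divided into 4 shares of €774,000: Maeve and Tobias each take €774,000; Wyatt's €774,000 share passes to Wyatt's issue; Yolanda's €774,000 share passes to Yolanda's issue.
Wyatt's share (€774,000) is divided into 4 shares of €193,500: Flora, Faisal, Fenna, and Ottilie each take €193,500.
Yolanda's share (€774,000) is divided into 4 shares of €193,500: Lorcan, Joaquin, Csilla, and Uzoma each take €193,500.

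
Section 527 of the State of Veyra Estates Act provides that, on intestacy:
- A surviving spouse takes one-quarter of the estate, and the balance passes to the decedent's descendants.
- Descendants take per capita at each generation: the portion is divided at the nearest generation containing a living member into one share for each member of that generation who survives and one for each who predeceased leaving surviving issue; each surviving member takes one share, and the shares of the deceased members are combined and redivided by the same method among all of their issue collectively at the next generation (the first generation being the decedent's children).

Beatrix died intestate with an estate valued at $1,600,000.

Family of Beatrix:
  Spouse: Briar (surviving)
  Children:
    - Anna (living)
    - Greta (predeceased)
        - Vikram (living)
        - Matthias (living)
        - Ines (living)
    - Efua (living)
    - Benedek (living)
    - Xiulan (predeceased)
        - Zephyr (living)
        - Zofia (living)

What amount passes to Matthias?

Briar takes one-quarter of $1,600,000 = $400,000. The remaining $1,200,000 passes to the descendants.
The descendants' portion ($1,200,000) is divided at the children's generation into 5 shares of $240,000. Anna, Efua, and Benedek each take $240,000. The 2 shares of the deceased (Greta and Xiulan) are combined into a pool of $480,000.
That pool ($480,000) is divided at the grandchildren's generation equally among Vikram, Matthias, Ines, Zephyr, and Zofia: $96,000 each.

Matthias receives $96,000.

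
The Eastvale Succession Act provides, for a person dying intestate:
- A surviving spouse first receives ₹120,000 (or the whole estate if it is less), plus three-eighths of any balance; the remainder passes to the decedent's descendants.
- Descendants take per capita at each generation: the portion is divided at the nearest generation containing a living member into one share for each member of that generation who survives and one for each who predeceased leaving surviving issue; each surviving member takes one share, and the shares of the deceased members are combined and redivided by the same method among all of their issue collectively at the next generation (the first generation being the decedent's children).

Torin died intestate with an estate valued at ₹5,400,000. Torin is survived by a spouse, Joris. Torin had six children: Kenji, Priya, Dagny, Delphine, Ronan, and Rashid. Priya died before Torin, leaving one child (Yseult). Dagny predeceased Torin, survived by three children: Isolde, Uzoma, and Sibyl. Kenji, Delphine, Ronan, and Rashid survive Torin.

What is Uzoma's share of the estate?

Uzoma receives ₹275,000.

Joris first takes ₹120,000, leaving a balance of ₹5,280,000. Joris then takes three-eighths of the balance (₹1,980,000), for a total of ₹2,100,000. The remaining ₹3,300,000 passes to the descendants.
The descendants' portion (₹3,300,000) is divided at the children's generation into 6 shares of ₹550,000. Kenji, Delphine, Ronan, and Rashid each take ₹550,000. The 2 shares of the deceased (Priya and Dagny) are combined into a pool of ₹1,100,000.
That pool (₹1,100,000) is divided at the grandchildren's generation equally among Yseult, Isolde, Uzoma, and Sibyl: ₹275,000 each.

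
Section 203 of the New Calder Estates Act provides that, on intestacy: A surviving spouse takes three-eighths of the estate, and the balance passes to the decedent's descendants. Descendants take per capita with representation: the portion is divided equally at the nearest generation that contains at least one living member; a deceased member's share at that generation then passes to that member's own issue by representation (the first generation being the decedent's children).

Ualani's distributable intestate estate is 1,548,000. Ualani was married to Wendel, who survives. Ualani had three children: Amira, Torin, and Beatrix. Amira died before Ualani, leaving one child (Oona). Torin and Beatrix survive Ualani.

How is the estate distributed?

Wendel takes three-eighths of 1,548,000 = 580,500. The remaining 967,500 passes to the descendants.
The descendants' portion (967,500) is divided into 3 shares of 322,500: Torin and Beatrix each take 322,500; Amira's 322,500 share passes to Amira's issue.
Amira's share (322,500) passes entirely to Oona.

Wendel: 580,500; Oona: 322,500; Torin: 322,500; Beatrix: 322,500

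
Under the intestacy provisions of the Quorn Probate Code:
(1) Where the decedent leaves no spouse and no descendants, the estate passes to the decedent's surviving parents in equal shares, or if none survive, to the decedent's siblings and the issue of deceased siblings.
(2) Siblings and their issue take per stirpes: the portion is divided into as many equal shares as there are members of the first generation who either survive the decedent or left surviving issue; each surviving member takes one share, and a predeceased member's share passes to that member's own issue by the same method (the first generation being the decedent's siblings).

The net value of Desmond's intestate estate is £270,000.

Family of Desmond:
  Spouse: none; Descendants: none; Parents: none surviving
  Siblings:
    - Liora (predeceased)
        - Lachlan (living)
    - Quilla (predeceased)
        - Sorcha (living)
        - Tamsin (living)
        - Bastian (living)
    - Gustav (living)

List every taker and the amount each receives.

The entire £270,000 passes to the siblings and their issue.
That amount (£270,000) is divided into 3 shares of £90,000: Gustav takes £90,000; Liora's £90,000 share passes to Liora's issue; Quilla's £90,000 share passes to Quilla's issue.
Liora's share (£90,000) passes entirely to Lachlan.
Quilla's share (£90,000) is divided into 3 shares of £30,000: Sorcha, Tamsin, and Bastian each take £30,000.

Lachlan: £90,000; Sorcha: £30,000; Tamsin: £30,000; Bastian: £30,000; Gustav: £90,000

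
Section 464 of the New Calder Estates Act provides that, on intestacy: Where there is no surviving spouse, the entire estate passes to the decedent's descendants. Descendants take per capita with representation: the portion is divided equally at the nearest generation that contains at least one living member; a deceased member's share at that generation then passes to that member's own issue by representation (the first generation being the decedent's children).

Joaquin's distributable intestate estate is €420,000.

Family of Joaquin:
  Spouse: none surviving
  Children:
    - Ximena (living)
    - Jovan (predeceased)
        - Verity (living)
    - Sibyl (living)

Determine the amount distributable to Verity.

The entire €420,000 passes to the descendants.
That amount (€420,000) is divided into 3 shares of €140,000: Ximena and Sibyl each take €140,000; Jovan's €140,000 share passes to Jovan's issue.
Jovan's share (€140,000) passes entirely to Verity.

Verity receives €140,000.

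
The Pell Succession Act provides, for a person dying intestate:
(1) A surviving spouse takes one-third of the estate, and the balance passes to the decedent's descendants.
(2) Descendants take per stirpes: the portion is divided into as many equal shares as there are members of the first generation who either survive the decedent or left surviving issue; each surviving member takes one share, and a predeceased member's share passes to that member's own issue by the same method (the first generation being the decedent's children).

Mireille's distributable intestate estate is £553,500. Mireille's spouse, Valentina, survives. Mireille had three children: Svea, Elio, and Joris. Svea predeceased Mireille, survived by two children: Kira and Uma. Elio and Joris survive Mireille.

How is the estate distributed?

Valentina takes one-third of £553,500 = £184,500. The remaining £369,000 passes to the descendants.
The descendants' portion (£369,000) is divided into 3 shares of £123,000: Elio and Joris each take £123,000; Svea's £123,000 share passes to Svea's issue.
Svea's share (£123,000) is divided into 2 shares of £61,500: Kira and Uma each take £61,500.

Valentina: £184,500; Kira: £61,500; Uma: £61,500; Elio: £123,000; Joris: £123,000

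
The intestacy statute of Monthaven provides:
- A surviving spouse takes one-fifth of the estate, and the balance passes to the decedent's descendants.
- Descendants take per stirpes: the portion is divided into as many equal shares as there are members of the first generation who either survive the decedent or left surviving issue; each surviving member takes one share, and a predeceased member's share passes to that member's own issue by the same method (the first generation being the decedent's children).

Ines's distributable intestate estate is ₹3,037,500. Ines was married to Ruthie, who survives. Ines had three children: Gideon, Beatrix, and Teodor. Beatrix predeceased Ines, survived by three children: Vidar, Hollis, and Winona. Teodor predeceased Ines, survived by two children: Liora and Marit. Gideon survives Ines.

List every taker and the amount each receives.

Ruthie takes one-fifth of ₹3,037,500 = ₹607,500. The remaining ₹2,430,000 passes to the descendants.
The descendants' portion (₹2,430,000) is divided into 3 shares of ₹810,000: Gideon takes ₹810,000; Beatrix's ₹810,000 share passes to Beatrix's issue; Teodor's ₹810,000 share passes to Teodor's issue.
Beatrix's share (₹810,000) is divided into 3 shares of ₹270,000: Vidar, Hollis, and Winona each take ₹270,000.
Teodor's share (₹810,000) is divided into 2 shares of ₹405,000: Liora and Marit each take ₹405,000.

Ruthie: ₹607,500; Gideon: ₹810,000; Vidar: ₹270,000; Hollis: ₹270,000; Winona: ₹270,000; Liora: ₹405,000; Marit: ₹405,000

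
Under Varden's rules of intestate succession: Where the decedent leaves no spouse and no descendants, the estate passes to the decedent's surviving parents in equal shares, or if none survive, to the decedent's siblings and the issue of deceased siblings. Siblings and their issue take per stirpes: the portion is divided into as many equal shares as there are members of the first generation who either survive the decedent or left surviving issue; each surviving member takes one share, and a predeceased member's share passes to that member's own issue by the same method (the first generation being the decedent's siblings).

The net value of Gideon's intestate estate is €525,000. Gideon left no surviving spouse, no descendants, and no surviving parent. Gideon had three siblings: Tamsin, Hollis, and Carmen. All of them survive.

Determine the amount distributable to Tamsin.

Tamsin receives €175,000.

The entire €525,000 passes to the siblings and their issue.
That amount (€525,000) is divided into 3 shares of €175,000: Tamsin, Hollis, and Carmen each take €175,000.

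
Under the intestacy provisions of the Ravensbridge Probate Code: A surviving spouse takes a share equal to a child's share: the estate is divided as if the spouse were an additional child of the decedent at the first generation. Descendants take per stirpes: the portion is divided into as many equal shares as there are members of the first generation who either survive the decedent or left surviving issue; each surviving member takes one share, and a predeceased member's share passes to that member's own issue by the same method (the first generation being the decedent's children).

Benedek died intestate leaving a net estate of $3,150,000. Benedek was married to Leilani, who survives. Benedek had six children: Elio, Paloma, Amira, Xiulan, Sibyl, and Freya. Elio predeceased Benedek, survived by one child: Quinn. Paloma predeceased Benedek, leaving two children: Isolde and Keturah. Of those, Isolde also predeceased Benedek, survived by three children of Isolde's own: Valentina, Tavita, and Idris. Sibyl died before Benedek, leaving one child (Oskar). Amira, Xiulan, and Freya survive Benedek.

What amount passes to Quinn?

The spouse counts as an additional share at the children's level, so there are 7 primary shares of $450,000. Leilani takes one such share ($450,000).
The children's combined portion ($2,700,000) is divided into 6 shares of $450,000: Amira, Xiulan, and Freya each take $450,000; Elio's $450,000 share passes to Elio's issue; Paloma's $450,000 share passes to Paloma's issue; Sibyl's $450,000 share passes to Sibyl's issue.
Elio's share ($450,000) passes entirely to Quinn.
Paloma's share ($450,000) is divided into 2 shares of $225,000: Keturah takes $225,000; Isolde's $225,000 share passes to Isolde's issue.
Isolde's share ($225,000) is divided into 3 shares of $75,000: Valentina, Tavita, and Idris each take $75,000.
Sibyl's share ($450,000) passes entirely to Oskar.

Quinn receives $450,000.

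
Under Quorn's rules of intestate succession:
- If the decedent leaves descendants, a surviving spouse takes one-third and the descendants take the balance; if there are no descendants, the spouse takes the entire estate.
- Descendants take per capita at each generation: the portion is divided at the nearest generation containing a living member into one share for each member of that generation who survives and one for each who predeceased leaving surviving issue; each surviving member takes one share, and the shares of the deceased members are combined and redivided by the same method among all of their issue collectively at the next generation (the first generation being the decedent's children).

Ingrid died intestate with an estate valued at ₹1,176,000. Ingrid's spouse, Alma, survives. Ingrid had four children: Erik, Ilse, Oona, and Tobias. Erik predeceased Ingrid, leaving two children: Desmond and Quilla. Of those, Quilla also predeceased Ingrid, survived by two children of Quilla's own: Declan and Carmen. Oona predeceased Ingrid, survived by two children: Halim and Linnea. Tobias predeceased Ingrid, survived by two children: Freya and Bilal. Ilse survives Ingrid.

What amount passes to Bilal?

Bilal receives ₹98,000.

Alma takes one-third of ₹1,176,000 = ₹392,000. The remaining ₹784,000 passes to the descendants.
The descendants' portion (₹784,000) is divided at the children's generation into 4 shares of ₹196,000. Ilse takes ₹196,000. The 3 shares of the deceased (Erik, Oona, and Tobias) are combined into a pool of ₹588,000.
That pool (₹588,000) is divided at the grandchildren's generation into 6 shares of ₹98,000. Desmond, Halim, Linnea, Freya, and Bilal each take ₹98,000. The remaining share for the deceased Quilla (₹98,000) is carried to the next generation.
That pool (₹98,000) is divided at the great-grandchildren's generation equally among Declan and Carmen: ₹49,000 each.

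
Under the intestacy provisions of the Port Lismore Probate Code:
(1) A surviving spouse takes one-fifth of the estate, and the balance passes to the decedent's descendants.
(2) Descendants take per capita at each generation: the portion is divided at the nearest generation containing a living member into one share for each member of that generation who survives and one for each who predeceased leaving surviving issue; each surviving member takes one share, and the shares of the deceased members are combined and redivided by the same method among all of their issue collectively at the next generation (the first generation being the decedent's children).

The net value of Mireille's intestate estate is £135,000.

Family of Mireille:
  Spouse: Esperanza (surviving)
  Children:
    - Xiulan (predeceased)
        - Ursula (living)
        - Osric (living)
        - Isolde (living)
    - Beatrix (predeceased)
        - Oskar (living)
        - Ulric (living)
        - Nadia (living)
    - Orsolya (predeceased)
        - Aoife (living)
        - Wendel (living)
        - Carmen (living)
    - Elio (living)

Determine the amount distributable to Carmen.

Esperanza takes one-fifth of £135,000 = £27,000. The remaining £108,000 passes to the descendants.
The descendants' portion (£108,000) is divided at the children's generation into 4 shares of £27,000. Elio takes £27,000. The 3 shares of the deceased (Xiulan, Beatrix, and Orsolya) are combined into a pool of £81,000.
That pool (£81,000) is divided at the grandchildren's generation equally among Ursula, Osric, Isolde, Oskar, Ulric, Nadia, Aoife, Wendel, and Carmen: £9,000 each.

Carmen receives £9,000.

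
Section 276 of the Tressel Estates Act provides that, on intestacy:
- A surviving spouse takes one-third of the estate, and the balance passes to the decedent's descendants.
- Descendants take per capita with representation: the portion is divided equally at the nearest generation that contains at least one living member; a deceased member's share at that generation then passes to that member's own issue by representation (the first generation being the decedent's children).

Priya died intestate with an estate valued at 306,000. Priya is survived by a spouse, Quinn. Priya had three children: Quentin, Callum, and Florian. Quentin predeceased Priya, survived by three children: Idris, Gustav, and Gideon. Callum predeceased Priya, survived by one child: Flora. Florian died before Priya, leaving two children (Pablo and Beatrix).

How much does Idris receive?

Idris receives 34,000.

Quinn takes one-third of 306,000 = 102,000. The remaining 204,000 passes to the descendants.
No child survives, so the initial division is made at the grandchildren's generation.
The descendants' portion (204,000) is divided into 6 shares of 34,000: Idris, Gustav, Gideon, Flora, Pablo, and Beatrix each take 34,000.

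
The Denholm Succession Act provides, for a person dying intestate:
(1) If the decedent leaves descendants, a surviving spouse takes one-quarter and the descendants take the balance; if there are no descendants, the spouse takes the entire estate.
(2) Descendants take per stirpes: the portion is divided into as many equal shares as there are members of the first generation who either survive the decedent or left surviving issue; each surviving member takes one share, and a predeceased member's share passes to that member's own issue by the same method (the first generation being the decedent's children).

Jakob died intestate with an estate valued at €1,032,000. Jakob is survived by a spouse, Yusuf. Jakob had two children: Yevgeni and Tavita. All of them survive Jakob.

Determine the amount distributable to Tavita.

Tavita receives €387,000.

Yusuf takes one-quarter of €1,032,000 = €258,000. The remaining €774,000 passes to the descendants.
The descendants' portion (€774,000) is divided into 2 shares of €387,000: Yevgeni and Tavita each take €387,000.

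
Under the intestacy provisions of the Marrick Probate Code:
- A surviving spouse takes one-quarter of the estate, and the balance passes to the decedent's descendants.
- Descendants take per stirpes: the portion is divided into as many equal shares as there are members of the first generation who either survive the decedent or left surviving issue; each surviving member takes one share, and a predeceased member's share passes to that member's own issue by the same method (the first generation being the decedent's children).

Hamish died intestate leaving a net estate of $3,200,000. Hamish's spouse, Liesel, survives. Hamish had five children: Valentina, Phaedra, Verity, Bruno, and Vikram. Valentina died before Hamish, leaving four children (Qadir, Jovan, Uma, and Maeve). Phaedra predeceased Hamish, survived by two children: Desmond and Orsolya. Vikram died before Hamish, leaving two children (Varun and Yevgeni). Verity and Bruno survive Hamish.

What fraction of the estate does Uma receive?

Liesel takes one-quarter of $3,200,000 = $800,000. The remaining $2,400,000 passes to the descendants.
The descendants' portion ($2,400,000) is divided into 5 shares of $480,000: Verity and Bruno each take $480,000; Valentina's $480,000 share passes to Valentina's issue; Phaedra's $480,000 share passes to Phaedra's issue; Vikram's $480,000 share passes to Vikram's issue.
Valentina's share ($480,000) is divided into 4 shares of $120,000: Qadir, Jovan, Uma, and Maeve each take $120,000.
Phaedra's share ($480,000) is divided into 2 shares of $240,000: Desmond and Orsolya each take $240,000.
Vikram's share ($480,000) is divided into 2 shares of $240,000: Varun and Yevgeni each take $240,000.

Uma receives 3/80 of the estate.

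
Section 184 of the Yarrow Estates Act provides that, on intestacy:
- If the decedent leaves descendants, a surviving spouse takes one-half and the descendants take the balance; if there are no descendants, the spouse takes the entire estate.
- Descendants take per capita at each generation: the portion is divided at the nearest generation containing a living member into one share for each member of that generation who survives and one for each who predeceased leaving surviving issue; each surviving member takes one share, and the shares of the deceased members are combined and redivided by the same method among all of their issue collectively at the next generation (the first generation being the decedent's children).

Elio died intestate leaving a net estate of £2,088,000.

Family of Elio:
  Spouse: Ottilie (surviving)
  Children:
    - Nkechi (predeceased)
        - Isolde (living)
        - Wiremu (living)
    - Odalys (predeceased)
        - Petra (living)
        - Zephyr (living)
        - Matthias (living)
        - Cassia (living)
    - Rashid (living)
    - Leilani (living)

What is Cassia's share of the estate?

Cassia receives £87,000.

Ottilie takes one-half of £2,088,000 = £1,044,000. The remaining £1,044,000 passes to the descendants.
The descendants' portion (£1,044,000) is divided at the children's generation into 4 shares of £261,000. Rashid and Leilani each take £261,000. The 2 shares of the deceased (Nkechi and Odalys) are combined into a pool of £522,000.
That pool (£522,000) is divided at the grandchildren's generation equally among Isolde, Wiremu, Petra, Zephyr, Matthias, and Cassia: £87,000 each.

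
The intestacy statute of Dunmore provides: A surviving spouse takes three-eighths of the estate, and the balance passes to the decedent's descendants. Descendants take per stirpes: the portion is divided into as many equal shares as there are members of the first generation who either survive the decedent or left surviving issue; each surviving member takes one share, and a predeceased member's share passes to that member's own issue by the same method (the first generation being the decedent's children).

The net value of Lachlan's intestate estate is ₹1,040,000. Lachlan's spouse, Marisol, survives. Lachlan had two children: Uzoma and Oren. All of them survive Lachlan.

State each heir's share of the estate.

Marisol takes three-eighths of ₹1,040,000 = ₹390,000. The remaining ₹650,000 passes to the descendants.
The descendants' portion (₹650,000) is divided into 2 shares of ₹325,000: Uzoma and Oren each take ₹325,000.

Marisol: ₹390,000; Uzoma: ₹325,000; Oren: ₹325,000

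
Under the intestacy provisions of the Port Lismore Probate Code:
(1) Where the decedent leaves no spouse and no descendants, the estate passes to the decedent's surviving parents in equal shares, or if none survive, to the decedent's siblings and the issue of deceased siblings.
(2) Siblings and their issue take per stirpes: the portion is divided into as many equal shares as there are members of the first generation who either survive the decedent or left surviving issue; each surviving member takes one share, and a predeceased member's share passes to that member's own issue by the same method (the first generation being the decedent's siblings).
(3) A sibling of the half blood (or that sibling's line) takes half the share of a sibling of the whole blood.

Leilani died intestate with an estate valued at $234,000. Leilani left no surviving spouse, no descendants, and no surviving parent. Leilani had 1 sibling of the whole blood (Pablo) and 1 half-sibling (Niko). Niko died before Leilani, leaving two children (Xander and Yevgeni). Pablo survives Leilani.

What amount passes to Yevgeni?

The entire $234,000 passes to the siblings and their issue.
Counting each half-blood sibling's line as half a unit, there are 3/2 units in $234,000, so one unit is $156,000. Whole-blood lines (Pablo) take $156,000 each; half-blood lines (Niko) take $78,000 each.
Niko's share ($78,000) is divided into 2 shares of $39,000: Xander and Yevgeni each take $39,000.

Yevgeni receives $39,000.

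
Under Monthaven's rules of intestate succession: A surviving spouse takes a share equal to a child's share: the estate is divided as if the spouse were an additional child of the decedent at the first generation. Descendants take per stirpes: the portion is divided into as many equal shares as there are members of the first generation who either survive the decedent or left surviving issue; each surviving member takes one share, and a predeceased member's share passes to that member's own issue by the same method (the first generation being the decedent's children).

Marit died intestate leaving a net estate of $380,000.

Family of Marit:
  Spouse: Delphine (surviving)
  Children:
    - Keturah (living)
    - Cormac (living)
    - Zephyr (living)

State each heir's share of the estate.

Delphine: $95,000; Keturah: $95,000; Cormac: $95,000; Zephyr: $95,000

The spouse counts as an additional share at the children's level, so there are 4 primary shares of $95,000. Delphine takes one such share ($95,000).
The children's combined portion ($285,000) is divided into 3 shares of $95,000: Keturah, Cormac, and Zephyr each take $95,000.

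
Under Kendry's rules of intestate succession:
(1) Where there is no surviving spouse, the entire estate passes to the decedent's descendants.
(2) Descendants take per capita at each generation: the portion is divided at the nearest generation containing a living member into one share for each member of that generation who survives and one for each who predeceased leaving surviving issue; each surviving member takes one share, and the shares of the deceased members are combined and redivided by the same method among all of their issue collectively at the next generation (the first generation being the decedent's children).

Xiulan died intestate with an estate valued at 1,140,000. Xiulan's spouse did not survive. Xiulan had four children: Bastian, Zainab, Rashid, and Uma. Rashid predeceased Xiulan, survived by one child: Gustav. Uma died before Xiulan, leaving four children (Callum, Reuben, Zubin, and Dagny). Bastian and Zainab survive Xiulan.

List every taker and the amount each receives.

The entire 1,140,000 passes to the descendants.
That amount (1,140,000) is divided at the children's generation into 4 shares of 285,000. Bastian and Zainab each take 285,000. The 2 shares of the deceased (Rashid and Uma) are combined into a pool of 570,000.
That pool (570,000) is divided at the grandchildren's generation equally among Gustav, Callum, Reuben, Zubin, and Dagny: 114,000 each.

Bastian: 285,000; Zainab: 285,000; Gustav: 114,000; Callum: 114,000; Reuben: 114,000; Zubin: 114,000; Dagny: 114,000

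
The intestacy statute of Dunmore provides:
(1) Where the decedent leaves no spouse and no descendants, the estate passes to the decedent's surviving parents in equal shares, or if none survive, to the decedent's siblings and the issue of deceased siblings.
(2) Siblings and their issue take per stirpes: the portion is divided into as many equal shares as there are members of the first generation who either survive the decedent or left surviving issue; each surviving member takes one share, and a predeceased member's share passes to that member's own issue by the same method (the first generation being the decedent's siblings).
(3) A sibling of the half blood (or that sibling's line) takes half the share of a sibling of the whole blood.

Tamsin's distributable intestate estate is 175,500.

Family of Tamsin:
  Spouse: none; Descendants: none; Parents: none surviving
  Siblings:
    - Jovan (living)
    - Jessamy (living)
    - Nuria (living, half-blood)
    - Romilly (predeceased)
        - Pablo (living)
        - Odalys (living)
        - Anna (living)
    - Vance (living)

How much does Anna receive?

The entire 175,500 passes to the siblings and their issue.
Counting each half-blood sibling's line as half a unit, there are 9/2 units in 175,500, so one unit is 39,000. Whole-blood lines (Jovan, Jessamy, Romilly, and Vance) take 39,000 each; half-blood lines (Nuria) take 19,500 each.
Romilly's share (39,000) is divided into 3 shares of 13,000: Pablo, Odalys, and Anna each take 13,000.

Anna receives 13,000.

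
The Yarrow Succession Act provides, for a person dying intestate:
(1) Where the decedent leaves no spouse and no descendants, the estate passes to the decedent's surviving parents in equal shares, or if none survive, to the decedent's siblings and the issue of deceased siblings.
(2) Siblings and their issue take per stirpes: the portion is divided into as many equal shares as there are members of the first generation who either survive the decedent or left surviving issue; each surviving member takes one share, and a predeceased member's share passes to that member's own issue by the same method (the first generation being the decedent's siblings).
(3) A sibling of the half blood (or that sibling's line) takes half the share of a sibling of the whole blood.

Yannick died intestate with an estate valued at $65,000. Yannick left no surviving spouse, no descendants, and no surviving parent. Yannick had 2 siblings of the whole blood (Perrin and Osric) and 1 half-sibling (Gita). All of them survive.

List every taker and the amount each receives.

Perrin: $26,000; Osric: $26,000; Gita: $13,000

The entire $65,000 passes to the siblings and their issue.
Counting each half-blood sibling's line as half a unit, there are 5/2 units in $65,000, so one unit is $26,000. Whole-blood lines (Perrin and Osric) take $26,000 each; half-blood lines (Gita) take $13,000 each.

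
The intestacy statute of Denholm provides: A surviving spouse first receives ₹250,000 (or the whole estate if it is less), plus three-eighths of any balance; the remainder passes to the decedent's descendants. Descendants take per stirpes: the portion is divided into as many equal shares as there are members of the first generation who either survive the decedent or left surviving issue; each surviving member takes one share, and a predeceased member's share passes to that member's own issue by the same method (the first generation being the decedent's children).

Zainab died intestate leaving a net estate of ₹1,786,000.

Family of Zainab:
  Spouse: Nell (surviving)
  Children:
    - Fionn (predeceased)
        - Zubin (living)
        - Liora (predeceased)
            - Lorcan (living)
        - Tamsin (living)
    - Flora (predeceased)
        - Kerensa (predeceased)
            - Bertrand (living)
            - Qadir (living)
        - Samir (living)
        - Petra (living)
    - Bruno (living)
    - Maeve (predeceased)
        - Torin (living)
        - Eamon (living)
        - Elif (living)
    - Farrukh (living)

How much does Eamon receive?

Nell first takes ₹250,000, leaving a balance of ₹1,536,000. Nell then takes three-eighths of the balance (₹576,000), for a total of ₹826,000. The remaining ₹960,000 passes to the descendants.
The descendants' portion (₹960,000) is divided into 5 shares of ₹192,000: Bruno and Farrukh each take ₹192,000; Fionn's ₹192,000 share passes to Fionn's issue; Flora's ₹192,000 share passes to Flora's issue; Maeve's ₹192,000 share passes to Maeve's issue.
Fionn's share (₹192,000) is divided into 3 shares of ₹64,000: Zubin and Tamsin each take ₹64,000; Liora's ₹64,000 share passes to Liora's issue.
Liora's share (₹64,000) passes entirely to Lorcan.
Flora's share (₹192,000) is divided into 3 shares of ₹64,000: Samir and Petra each take ₹64,000; Kerensa's ₹64,000 share passes to Kerensa's issue.
Kerensa's share (₹64,000) is divided into 2 shares of ₹32,000: Bertrand and Qadir each take ₹32,000.
Maeve's share (₹192,000) is divided into 3 shares of ₹64,000: Torin, Eamon, and Elif each take ₹64,000.

Eamon receives ₹64,000.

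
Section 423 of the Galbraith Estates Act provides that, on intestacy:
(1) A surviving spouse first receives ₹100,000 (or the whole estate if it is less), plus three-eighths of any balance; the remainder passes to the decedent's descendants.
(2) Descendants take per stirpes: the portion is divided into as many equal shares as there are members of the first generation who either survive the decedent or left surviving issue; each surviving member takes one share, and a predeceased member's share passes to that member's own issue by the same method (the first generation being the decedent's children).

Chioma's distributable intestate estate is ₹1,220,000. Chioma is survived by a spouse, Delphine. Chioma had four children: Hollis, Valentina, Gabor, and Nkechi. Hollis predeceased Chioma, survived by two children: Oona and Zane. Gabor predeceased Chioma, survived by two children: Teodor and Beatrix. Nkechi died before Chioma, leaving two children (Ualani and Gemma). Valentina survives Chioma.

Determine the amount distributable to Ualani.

Delphine first takes ₹100,000, leaving a balance of ₹1,120,000. Delphine then takes three-eighths of the balance (₹420,000), for a total of ₹520,000. The remaining ₹700,000 passes to the descendants.
The descendants' portion (₹700,000) is divided into 4 shares of ₹175,000: Valentina takes ₹175,000; Hollis's ₹175,000 share passes to Hollis's issue; Gabor's ₹175,000 share passes to Gabor's issue; Nkechi's ₹175,000 share passes to Nkechi's issue.
Hollis's share (₹175,000) is divided into 2 shares of ₹87,500: Oona and Zane each take ₹87,500.
Gabor's share (₹175,000) is divided into 2 shares of ₹87,500: Teodor and Beatrix each take ₹87,500.
Nkechi's share (₹175,000) is divided into 2 shares of ₹87,500: Ualani and Gemma each take ₹87,500.

Ualani receives ₹87,500.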